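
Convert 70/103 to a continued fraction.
[0; 1, 2, 8, 4]

Euclidean algorithm steps:
70 = 0 × 103 + 70
103 = 1 × 70 + 33
70 = 2 × 33 + 4
33 = 8 × 4 + 1
4 = 4 × 1 + 0
Continued fraction: [0; 1, 2, 8, 4]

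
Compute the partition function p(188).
1398341745571

p(n) counts ways to write n as a sum of positive integers (order ignored).
Euler's pentagonal recurrence: p(k) = p(k-1) + p(k-2) - p(k-5) - p(k-7) + p(k-12) + p(k-15) - ... (offsets j(3j∓1)/2, signs ++--, p(0)=1, p(<0)=0).
DP table for k = 0..187: p(0)=1, p(1)=1, p(2)=2, p(3)=3, p(4)=5, p(5)=7, p(6)=11, p(7)=15, p(8)=22, p(9)=30, p(10)=42, p(11)=56, p(12)=77, p(13)=101, p(14)=135, p(15)=176, p(16)=231, p(17)=297, p(18)=385, p(19)=490, p(20)=627, p(21)=792, p(22)=1002, p(23)=1255, p(24)=1575, p(25)=1958, p(26)=2436, p(27)=3010, p(28)=3718, p(29)=4565, p(30)=5604, p(31)=6842, p(32)=8349, p(33)=10143, p(34)=12310, p(35)=14883, p(36)=17977, p(37)=21637, p(38)=26015, p(39)=31185, p(40)=37338, p(41)=44583, p(42)=53174, p(43)=63261, p(44)=75175, p(45)=89134, p(46)=105558, p(47)=124754, p(48)=147273, p(49)=173525, p(50)=204226, p(51)=239943, p(52)=281589, p(53)=329931, p(54)=386155, p(55)=451276, p(56)=526823, p(57)=614154, p(58)=715220, p(59)=831820, p(60)=966467, p(61)=1121505, p(62)=1300156, p(63)=1505499, p(64)=1741630, p(65)=2012558, p(66)=2323520, p(67)=2679689, p(68)=3087735, p(69)=3554345, p(70)=4087968, p(71)=4697205, p(72)=5392783, p(73)=6185689, p(74)=7089500, p(75)=8118264, p(76)=9289091, p(77)=10619863, p(78)=12132164, p(79)=13848650, p(80)=15796476, p(81)=18004327, p(82)=20506255, p(83)=23338469, p(84)=26543660, p(85)=30167357, p(86)=34262962, p(87)=38887673, p(88)=44108109, p(89)=49995925, p(90)=56634173, p(91)=64112359, p(92)=72533807, p(93)=82010177, p(94)=92669720, p(95)=104651419, p(96)=118114304, p(97)=133230930, p(98)=150198136, p(99)=169229875, p(100)=190569292, p(101)=214481126, p(102)=241265379, p(103)=271248950, p(104)=304801365, p(105)=342325709, p(106)=384276336, p(107)=431149389, p(108)=483502844, p(109)=541946240, p(110)=607163746, p(111)=679903203, p(112)=761002156, p(113)=851376628, p(114)=952050665, p(115)=1064144451, p(116)=1188908248, p(117)=1327710076, p(118)=1482074143, p(119)=1653668665, p(120)=1844349560, p(121)=2056148051, p(122)=2291320912, p(123)=2552338241, p(124)=2841940500, p(125)=3163127352, p(126)=3519222692, p(127)=3913864295, p(128)=4351078600, p(129)=4835271870, p(130)=5371315400, p(131)=5964539504, p(132)=6620830889, p(133)=7346629512, p(134)=8149040695, p(135)=9035836076, p(136)=10015581680, p(137)=11097645016, p(138)=12292341831, p(139)=13610949895, p(140)=15065878135, p(141)=16670689208, p(142)=18440293320, p(143)=20390982757, p(144)=22540654445, p(145)=24908858009, p(146)=27517052599, p(147)=30388671978, p(148)=33549419497, p(149)=37027355200, p(150)=40853235313, p(151)=45060624582, p(152)=49686288421, p(153)=54770336324, p(154)=60356673280, p(155)=66493182097, p(156)=73232243759, p(157)=80630964769, p(158)=88751778802, p(159)=97662728555, p(160)=107438159466, p(161)=118159068427, p(162)=129913904637, p(163)=142798995930, p(164)=156919475295, p(165)=172389800255, p(166)=189334822579, p(167)=207890420102, p(168)=228204732751, p(169)=250438925115, p(170)=274768617130, p(171)=301384802048, p(172)=330495499613, p(173)=362326859895, p(174)=397125074750, p(175)=435157697830, p(176)=476715857290, p(177)=522115831195, p(178)=571701605655, p(179)=625846753120, p(180)=684957390936, p(181)=749474411781, p(182)=819876908323, p(183)=896684817527, p(184)=980462880430, p(185)=1071823774337, p(186)=1171432692373, p(187)=1280011042268.
Final step: p(188) = p(187) + p(186) - p(183) - p(181) + p(176) + p(173) - p(166) - p(162) + p(153) + p(148) - p(137) - p(131) + p(118) + p(111) - p(96) - p(88) + p(71) + p(62) - p(43) - p(33) + p(12) + p(1)
= 1280011042268 + 1171432692373 - 896684817527 - 749474411781 + 476715857290 + 362326859895 - 189334822579 - 129913904637 + 54770336324 + 33549419497 - 11097645016 - 5964539504 + 1482074143 + 679903203 - 118114304 - 44108109 + 4697205 + 1300156 - 63261 - 10143 + 77 + 1
= 1398341745571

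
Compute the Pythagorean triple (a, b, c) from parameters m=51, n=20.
(2201, 2040, 3001)

Euclid's formula: a = m² - n², b = 2mn, c = m² + n²
m = 51, n = 20
a = 51² - 20² = 2601 - 400 = 2201
b = 2 × 51 × 20 = 2040
c = 51² + 20² = 2601 + 400 = 3001
Verification: 2201² + 2040² = 4844401 + 4161600 = 9006001 = 3001² ✓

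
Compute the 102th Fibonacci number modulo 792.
584

Matrix identity: Q^n = [[F_(n+1), F_n], [F_n, F_(n-1)]] with Q = [[1,1],[1,0]].
n = 102 = 1100110₂. Square-and-multiply, entries mod 792:
Q^1 = [[1,1],[1,0]]
Q^3 = (Q^1)²·Q = [[3,2],[2,1]]
Q^6 = (Q^3)² = [[13,8],[8,5]]
Q^12 = (Q^6)² = [[233,144],[144,89]]
Q^25 = (Q^12)²·Q = [[217,577],[577,432]]
Q^51 = (Q^25)²·Q = [[507,650],[650,649]]
Q^102 = (Q^51)² = [[13,584],[584,221]]
F_102 mod 792 = Q^102[0][1] = 584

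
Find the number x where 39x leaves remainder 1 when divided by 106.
87

gcd(39, 106) = 1, so the inverse exists.
Extended Euclidean algorithm on (106, 39):
106 = 2 × 39 + 28  ⟹  28 = (1)·106 + (-2)·39
39 = 1 × 28 + 11  ⟹  11 = (-1)·106 + (3)·39
28 = 2 × 11 + 6  ⟹  6 = (3)·106 + (-8)·39
11 = 1 × 6 + 5  ⟹  5 = (-4)·106 + (11)·39
6 = 1 × 5 + 1  ⟹  1 = (7)·106 + (-19)·39
So (-19)·39 ≡ 1 (mod 106), i.e. 39^(-1) ≡ -19 ≡ 87 (mod 106).
Check: 39 × 87 = 3393 ≡ 1 (mod 106)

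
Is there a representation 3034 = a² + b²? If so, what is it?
3² + 55² (a=3, b=55)

Factorization: 3034 = 2 × 37 × 41
By Fermat: n is sum of two squares iff every prime p ≡ 3 (mod 4) appears to even power.
All primes ≡ 3 (mod 4) appear to even power.
Search a = 0, 1, 2, … for 3034 - a² a perfect square: first hit at a = 3: 3034 - 9 = 3025 = 55².
3034 = 3² + 55² = 9 + 3025 ✓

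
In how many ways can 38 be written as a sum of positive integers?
26015

p(n) counts ways to write n as a sum of positive integers (order ignored).
Euler's pentagonal recurrence: p(k) = p(k-1) + p(k-2) - p(k-5) - p(k-7) + p(k-12) + p(k-15) - ... (offsets j(3j∓1)/2, signs ++--, p(0)=1, p(<0)=0).
DP table for k = 0..37: p(0)=1, p(1)=1, p(2)=2, p(3)=3, p(4)=5, p(5)=7, p(6)=11, p(7)=15, p(8)=22, p(9)=30, p(10)=42, p(11)=56, p(12)=77, p(13)=101, p(14)=135, p(15)=176, p(16)=231, p(17)=297, p(18)=385, p(19)=490, p(20)=627, p(21)=792, p(22)=1002, p(23)=1255, p(24)=1575, p(25)=1958, p(26)=2436, p(27)=3010, p(28)=3718, p(29)=4565, p(30)=5604, p(31)=6842, p(32)=8349, p(33)=10143, p(34)=12310, p(35)=14883, p(36)=17977, p(37)=21637.
Final step: p(38) = p(37) + p(36) - p(33) - p(31) + p(26) + p(23) - p(16) - p(12) + p(3)
= 21637 + 17977 - 10143 - 6842 + 2436 + 1255 - 231 - 77 + 3
= 26015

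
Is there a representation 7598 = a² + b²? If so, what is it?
Not possible

Factorization: 7598 = 2 × 29 × 131
By Fermat: n is sum of two squares iff every prime p ≡ 3 (mod 4) appears to even power.
Prime(s) ≡ 3 (mod 4) with odd exponent: [(131, 1)]
Therefore 7598 cannot be expressed as a² + b².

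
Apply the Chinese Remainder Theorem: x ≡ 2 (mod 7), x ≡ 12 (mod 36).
156

Using Chinese Remainder Theorem:
M = 7 × 36 = 252
M1 = 36, M2 = 7
y1 = 36^(-1) mod 7 = 1
y2 = 7^(-1) mod 36 = 31
x = (2×36×1 + 12×7×31) mod 252 = 156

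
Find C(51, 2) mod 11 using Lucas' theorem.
10

Using Lucas' theorem:
Write n=51 and k=2 in base 11:
n in base 11: [4, 7]
k in base 11: [0, 2]
C(51,2) mod 11 = ∏ C(n_i, k_i) mod 11
Digit binomials (mod 11): C(4,0) = 1; C(7,2) = 21 ≡ 10
Product: 1 × 10 = 10 ≡ 10 (mod 11)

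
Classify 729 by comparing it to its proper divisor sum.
deficient

Proper divisors of 729: sum = 1 + 3 + 9 + 27 + 81 + 243 = 364
Since 364 < 729, 729 is deficient.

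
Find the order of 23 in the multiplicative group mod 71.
14

71 is prime, so ord(23) divides φ(71) = 70.
Divisors of 70: 1, 2, 5, 7, 10, 14, 35, 70.
Repeated squaring: 23^1 ≡ 23, 23^2 ≡ 32, 23^4 ≡ 30, 23^8 ≡ 48, 23^16 ≡ 32, 23^32 ≡ 30, 23^64 ≡ 48 (mod 71).
Test 23^d mod 71 for each divisor d in increasing order:
23^1 ≡ 23
23^2 ≡ 32
23^5 = 23^4·23^1 ≡ 51
23^7 = 23^4·23^2·23^1 ≡ 70
23^10 = 23^8·23^2 ≡ 45
23^14 = 23^8·23^4·23^2 ≡ 1  ← first divisor giving 1
The order is 14.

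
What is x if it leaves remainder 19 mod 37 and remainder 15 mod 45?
870

Using Chinese Remainder Theorem:
M = 37 × 45 = 1665
M1 = 45, M2 = 37
y1 = 45^(-1) mod 37 = 14
y2 = 37^(-1) mod 45 = 28
x = (19×45×14 + 15×37×28) mod 1665 = 870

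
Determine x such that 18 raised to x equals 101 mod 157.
108

Baby-step giant-step with step n = ⌈√157⌉ = 13.
Baby steps 18^j mod 157 (j:value) for j=0..12: 0:1, 1:18, 2:10, 3:23, 4:100, 5:73, 6:58, 7:102, 8:109, 9:78, 10:148, 11:152, 12:67.
Giant-step multiplier: 18^(-13) ≡ 18^(156-13) = 18^143 ≡ 135 (mod 157).
Giant steps γ_i = 101·135^i mod 157: γ_0=101, γ_1=133, γ_2=57, γ_3=2, γ_4=113, γ_5=26, γ_6=56, γ_7=24, γ_8=100 (in table at j=4).
x = i·n + j = 8·13 + 4 = 108.
Check: 18^108 ≡ 101 (mod 157).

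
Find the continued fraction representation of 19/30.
[0; 1, 1, 1, 2, 1, 2]

Euclidean algorithm steps:
19 = 0 × 30 + 19
30 = 1 × 19 + 11
19 = 1 × 11 + 8
11 = 1 × 8 + 3
8 = 2 × 3 + 2
3 = 1 × 2 + 1
2 = 2 × 1 + 0
Continued fraction: [0; 1, 1, 1, 2, 1, 2]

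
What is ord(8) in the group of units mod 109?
12

109 is prime, so ord(8) divides φ(109) = 108.
Divisors of 108: 1, 2, 3, 4, 6, 9, 12, 18, 27, 36, 54, 108.
Repeated squaring: 8^1 ≡ 8, 8^2 ≡ 64, 8^4 ≡ 63, 8^8 ≡ 45, 8^16 ≡ 63, 8^32 ≡ 45, 8^64 ≡ 63 (mod 109).
Test 8^d mod 109 for each divisor d in increasing order:
8^1 ≡ 8
8^2 ≡ 64
8^3 = 8^2·8^1 ≡ 76
8^4 ≡ 63
8^6 = 8^4·8^2 ≡ 108
8^9 = 8^8·8^1 ≡ 33
8^12 = 8^8·8^4 ≡ 1  ← first divisor giving 1
The order is 12.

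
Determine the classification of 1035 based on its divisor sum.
deficient

Proper divisors of 1035: sum = 1 + 3 + 5 + 9 + 15 + 23 + 45 + 69 + 115 + 207 + 345 = 837
Since 837 < 1035, 1035 is deficient.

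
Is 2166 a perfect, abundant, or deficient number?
abundant

Proper divisors of 2166: sum = 1 + 2 + 3 + 6 + 19 + 38 + 57 + 114 + 361 + 722 + 1083 = 2406
Since 2406 > 2166, 2166 is abundant.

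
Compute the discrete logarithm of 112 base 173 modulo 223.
126

Baby-step giant-step with step n = ⌈√223⌉ = 15.
Baby steps 173^j mod 223 (j:value) for j=0..14: 0:1, 1:173, 2:47, 3:103, 4:202, 5:158, 6:128, 7:67, 8:218, 9:27, 10:211, 11:154, 12:105, 13:102, 14:29.
Giant-step multiplier: 173^(-15) ≡ 173^(222-15) = 173^207 ≡ 221 (mod 223).
Giant steps γ_i = 112·221^i mod 223: γ_0=112, γ_1=222, γ_2=2, γ_3=219, γ_4=8, γ_5=207, γ_6=32, γ_7=159, γ_8=128 (in table at j=6).
x = i·n + j = 8·15 + 6 = 126.
Check: 173^126 ≡ 112 (mod 223).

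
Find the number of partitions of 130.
5371315400

p(n) counts ways to write n as a sum of positive integers (order ignored).
Euler's pentagonal recurrence: p(k) = p(k-1) + p(k-2) - p(k-5) - p(k-7) + p(k-12) + p(k-15) - ... (offsets j(3j∓1)/2, signs ++--, p(0)=1, p(<0)=0).
DP table for k = 0..129: p(0)=1, p(1)=1, p(2)=2, p(3)=3, p(4)=5, p(5)=7, p(6)=11, p(7)=15, p(8)=22, p(9)=30, p(10)=42, p(11)=56, p(12)=77, p(13)=101, p(14)=135, p(15)=176, p(16)=231, p(17)=297, p(18)=385, p(19)=490, p(20)=627, p(21)=792, p(22)=1002, p(23)=1255, p(24)=1575, p(25)=1958, p(26)=2436, p(27)=3010, p(28)=3718, p(29)=4565, p(30)=5604, p(31)=6842, p(32)=8349, p(33)=10143, p(34)=12310, p(35)=14883, p(36)=17977, p(37)=21637, p(38)=26015, p(39)=31185, p(40)=37338, p(41)=44583, p(42)=53174, p(43)=63261, p(44)=75175, p(45)=89134, p(46)=105558, p(47)=124754, p(48)=147273, p(49)=173525, p(50)=204226, p(51)=239943, p(52)=281589, p(53)=329931, p(54)=386155, p(55)=451276, p(56)=526823, p(57)=614154, p(58)=715220, p(59)=831820, p(60)=966467, p(61)=1121505, p(62)=1300156, p(63)=1505499, p(64)=1741630, p(65)=2012558, p(66)=2323520, p(67)=2679689, p(68)=3087735, p(69)=3554345, p(70)=4087968, p(71)=4697205, p(72)=5392783, p(73)=6185689, p(74)=7089500, p(75)=8118264, p(76)=9289091, p(77)=10619863, p(78)=12132164, p(79)=13848650, p(80)=15796476, p(81)=18004327, p(82)=20506255, p(83)=23338469, p(84)=26543660, p(85)=30167357, p(86)=34262962, p(87)=38887673, p(88)=44108109, p(89)=49995925, p(90)=56634173, p(91)=64112359, p(92)=72533807, p(93)=82010177, p(94)=92669720, p(95)=104651419, p(96)=118114304, p(97)=133230930, p(98)=150198136, p(99)=169229875, p(100)=190569292, p(101)=214481126, p(102)=241265379, p(103)=271248950, p(104)=304801365, p(105)=342325709, p(106)=384276336, p(107)=431149389, p(108)=483502844, p(109)=541946240, p(110)=607163746, p(111)=679903203, p(112)=761002156, p(113)=851376628, p(114)=952050665, p(115)=1064144451, p(116)=1188908248, p(117)=1327710076, p(118)=1482074143, p(119)=1653668665, p(120)=1844349560, p(121)=2056148051, p(122)=2291320912, p(123)=2552338241, p(124)=2841940500, p(125)=3163127352, p(126)=3519222692, p(127)=3913864295, p(128)=4351078600, p(129)=4835271870.
Final step: p(130) = p(129) + p(128) - p(125) - p(123) + p(118) + p(115) - p(108) - p(104) + p(95) + p(90) - p(79) - p(73) + p(60) + p(53) - p(38) - p(30) + p(13) + p(4)
= 4835271870 + 4351078600 - 3163127352 - 2552338241 + 1482074143 + 1064144451 - 483502844 - 304801365 + 104651419 + 56634173 - 13848650 - 6185689 + 966467 + 329931 - 26015 - 5604 + 101 + 5
= 5371315400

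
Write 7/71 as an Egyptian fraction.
1/11 + 1/131 + 1/20463 + 1/523397499 + 1/365259922089209169

Greedy algorithm:
7/71: ceiling(71/7) = 11, use 1/11
6/781: ceiling(781/6) = 131, use 1/131
5/102311: ceiling(102311/5) = 20463, use 1/20463
4/2093589993: ceiling(2093589993/4) = 523397499, use 1/523397499
1/365259922089209169: ceiling(365259922089209169/1) = 365259922089209169, use 1/365259922089209169
Result: 7/71 = 1/11 + 1/131 + 1/20463 + 1/523397499 + 1/365259922089209169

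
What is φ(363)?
220

363 = 3 × 11^2
φ(n) = n × ∏(1 - 1/p) for each prime p dividing n
φ(363) = 363 × (1 - 1/3) × (1 - 1/11) = 220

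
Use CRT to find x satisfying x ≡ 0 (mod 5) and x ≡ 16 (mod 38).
130

Using Chinese Remainder Theorem:
M = 5 × 38 = 190
M1 = 38, M2 = 5
y1 = 38^(-1) mod 5 = 2
y2 = 5^(-1) mod 38 = 23
x = (0×38×2 + 16×5×23) mod 190 = 130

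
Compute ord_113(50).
56

113 is prime, so ord(50) divides φ(113) = 112.
Divisors of 112: 1, 2, 4, 7, 8, 14, 16, 28, 56, 112.
Repeated squaring: 50^1 ≡ 50, 50^2 ≡ 14, 50^4 ≡ 83, 50^8 ≡ 109, 50^16 ≡ 16, 50^32 ≡ 30, 50^64 ≡ 109 (mod 113).
Test 50^d mod 113 for each divisor d in increasing order:
50^1 ≡ 50
50^2 ≡ 14
50^4 ≡ 83
50^7 = 50^4·50^2·50^1 ≡ 18
50^8 ≡ 109
50^14 = 50^8·50^4·50^2 ≡ 98
50^16 ≡ 16
50^28 = 50^16·50^8·50^4 ≡ 112
50^56 = 50^32·50^16·50^8 ≡ 1  ← first divisor giving 1
The order is 56.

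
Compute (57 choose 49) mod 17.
0

Using Lucas' theorem:
Write n=57 and k=49 in base 17:
n in base 17: [3, 6]
k in base 17: [2, 15]
C(57,49) mod 17 = ∏ C(n_i, k_i) mod 17
Digit binomials (mod 17): C(3,2) = 3; C(6,15) = 0 (k_i > n_i)
Product: 3 × 0 = 0 ≡ 0 (mod 17)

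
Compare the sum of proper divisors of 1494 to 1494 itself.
abundant

Proper divisors of 1494: sum = 1 + 2 + 3 + 6 + 9 + 18 + 83 + 166 + 249 + 498 + 747 = 1782
Since 1782 > 1494, 1494 is abundant.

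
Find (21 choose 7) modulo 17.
0

Using Lucas' theorem:
Write n=21 and k=7 in base 17:
n in base 17: [1, 4]
k in base 17: [0, 7]
C(21,7) mod 17 = ∏ C(n_i, k_i) mod 17
Digit binomials (mod 17): C(1,0) = 1; C(4,7) = 0 (k_i > n_i)
Product: 1 × 0 = 0 ≡ 0 (mod 17)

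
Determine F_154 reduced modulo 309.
139

Matrix identity: Q^n = [[F_(n+1), F_n], [F_n, F_(n-1)]] with Q = [[1,1],[1,0]].
n = 154 = 10011010₂. Square-and-multiply, entries mod 309:
Q^1 = [[1,1],[1,0]]
Q^2 = (Q^1)² = [[2,1],[1,1]]
Q^4 = (Q^2)² = [[5,3],[3,2]]
Q^9 = (Q^4)²·Q = [[55,34],[34,21]]
Q^19 = (Q^9)²·Q = [[276,164],[164,112]]
Q^38 = (Q^19)² = [[175,287],[287,197]]
Q^77 = (Q^38)²·Q = [[59,209],[209,159]]
Q^154 = (Q^77)² = [[194,139],[139,55]]
F_154 mod 309 = Q^154[0][1] = 139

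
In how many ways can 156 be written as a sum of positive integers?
73232243759

p(n) counts ways to write n as a sum of positive integers (order ignored).
Euler's pentagonal recurrence: p(k) = p(k-1) + p(k-2) - p(k-5) - p(k-7) + p(k-12) + p(k-15) - ... (offsets j(3j∓1)/2, signs ++--, p(0)=1, p(<0)=0).
DP table for k = 0..155: p(0)=1, p(1)=1, p(2)=2, p(3)=3, p(4)=5, p(5)=7, p(6)=11, p(7)=15, p(8)=22, p(9)=30, p(10)=42, p(11)=56, p(12)=77, p(13)=101, p(14)=135, p(15)=176, p(16)=231, p(17)=297, p(18)=385, p(19)=490, p(20)=627, p(21)=792, p(22)=1002, p(23)=1255, p(24)=1575, p(25)=1958, p(26)=2436, p(27)=3010, p(28)=3718, p(29)=4565, p(30)=5604, p(31)=6842, p(32)=8349, p(33)=10143, p(34)=12310, p(35)=14883, p(36)=17977, p(37)=21637, p(38)=26015, p(39)=31185, p(40)=37338, p(41)=44583, p(42)=53174, p(43)=63261, p(44)=75175, p(45)=89134, p(46)=105558, p(47)=124754, p(48)=147273, p(49)=173525, p(50)=204226, p(51)=239943, p(52)=281589, p(53)=329931, p(54)=386155, p(55)=451276, p(56)=526823, p(57)=614154, p(58)=715220, p(59)=831820, p(60)=966467, p(61)=1121505, p(62)=1300156, p(63)=1505499, p(64)=1741630, p(65)=2012558, p(66)=2323520, p(67)=2679689, p(68)=3087735, p(69)=3554345, p(70)=4087968, p(71)=4697205, p(72)=5392783, p(73)=6185689, p(74)=7089500, p(75)=8118264, p(76)=9289091, p(77)=10619863, p(78)=12132164, p(79)=13848650, p(80)=15796476, p(81)=18004327, p(82)=20506255, p(83)=23338469, p(84)=26543660, p(85)=30167357, p(86)=34262962, p(87)=38887673, p(88)=44108109, p(89)=49995925, p(90)=56634173, p(91)=64112359, p(92)=72533807, p(93)=82010177, p(94)=92669720, p(95)=104651419, p(96)=118114304, p(97)=133230930, p(98)=150198136, p(99)=169229875, p(100)=190569292, p(101)=214481126, p(102)=241265379, p(103)=271248950, p(104)=304801365, p(105)=342325709, p(106)=384276336, p(107)=431149389, p(108)=483502844, p(109)=541946240, p(110)=607163746, p(111)=679903203, p(112)=761002156, p(113)=851376628, p(114)=952050665, p(115)=1064144451, p(116)=1188908248, p(117)=1327710076, p(118)=1482074143, p(119)=1653668665, p(120)=1844349560, p(121)=2056148051, p(122)=2291320912, p(123)=2552338241, p(124)=2841940500, p(125)=3163127352, p(126)=3519222692, p(127)=3913864295, p(128)=4351078600, p(129)=4835271870, p(130)=5371315400, p(131)=5964539504, p(132)=6620830889, p(133)=7346629512, p(134)=8149040695, p(135)=9035836076, p(136)=10015581680, p(137)=11097645016, p(138)=12292341831, p(139)=13610949895, p(140)=15065878135, p(141)=16670689208, p(142)=18440293320, p(143)=20390982757, p(144)=22540654445, p(145)=24908858009, p(146)=27517052599, p(147)=30388671978, p(148)=33549419497, p(149)=37027355200, p(150)=40853235313, p(151)=45060624582, p(152)=49686288421, p(153)=54770336324, p(154)=60356673280, p(155)=66493182097.
Final step: p(156) = p(155) + p(154) - p(151) - p(149) + p(144) + p(141) - p(134) - p(130) + p(121) + p(116) - p(105) - p(99) + p(86) + p(79) - p(64) - p(56) + p(39) + p(30) - p(11) - p(1)
= 66493182097 + 60356673280 - 45060624582 - 37027355200 + 22540654445 + 16670689208 - 8149040695 - 5371315400 + 2056148051 + 1188908248 - 342325709 - 169229875 + 34262962 + 13848650 - 1741630 - 526823 + 31185 + 5604 - 56 - 1
= 73232243759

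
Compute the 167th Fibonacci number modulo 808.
385

Matrix identity: Q^n = [[F_(n+1), F_n], [F_n, F_(n-1)]] with Q = [[1,1],[1,0]].
n = 167 = 10100111₂. Square-and-multiply, entries mod 808:
Q^1 = [[1,1],[1,0]]
Q^2 = (Q^1)² = [[2,1],[1,1]]
Q^5 = (Q^2)²·Q = [[8,5],[5,3]]
Q^10 = (Q^5)² = [[89,55],[55,34]]
Q^20 = (Q^10)² = [[442,301],[301,141]]
Q^41 = (Q^20)²·Q = [[80,741],[741,147]]
Q^83 = (Q^41)²·Q = [[528,385],[385,143]]
Q^167 = (Q^83)²·Q = [[160,385],[385,583]]
F_167 mod 808 = Q^167[0][1] = 385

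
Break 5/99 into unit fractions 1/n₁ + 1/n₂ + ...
1/20 + 1/1980

Greedy algorithm:
5/99: ceiling(99/5) = 20, use 1/20
1/1980: ceiling(1980/1) = 1980, use 1/1980
Result: 5/99 = 1/20 + 1/1980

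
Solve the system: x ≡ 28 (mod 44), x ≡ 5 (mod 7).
292

Using Chinese Remainder Theorem:
M = 44 × 7 = 308
M1 = 7, M2 = 44
y1 = 7^(-1) mod 44 = 19
y2 = 44^(-1) mod 7 = 4
x = (28×7×19 + 5×44×4) mod 308 = 292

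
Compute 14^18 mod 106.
70

Repeated squaring. Binary of 18 = 10010.
14^1 ≡ 14 (mod 106); 14^2 ≡ 90 (mod 106); 14^4 ≡ 44 (mod 106); 14^8 ≡ 28 (mod 106); 14^16 ≡ 42 (mod 106)
14^18 = 14^2 × 14^16 ≡ 70 (mod 106)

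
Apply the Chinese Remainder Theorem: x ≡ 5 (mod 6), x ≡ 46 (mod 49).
95

Using Chinese Remainder Theorem:
M = 6 × 49 = 294
M1 = 49, M2 = 6
y1 = 49^(-1) mod 6 = 1
y2 = 6^(-1) mod 49 = 41
x = (5×49×1 + 46×6×41) mod 294 = 95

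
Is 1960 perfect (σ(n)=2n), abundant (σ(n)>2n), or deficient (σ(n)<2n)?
abundant

Proper divisors of 1960: sum = 1 + 2 + 4 + 5 + 7 + 8 + 10 + 14 + ... + 280 + 392 + 490 + 980 (23 divisors) = 3170
Since 3170 > 1960, 1960 is abundant.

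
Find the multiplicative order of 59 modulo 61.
60

61 is prime, so ord(59) divides φ(61) = 60.
Divisors of 60: 1, 2, 3, 4, 5, 6, 10, 12, 15, 20, 30, 60.
Repeated squaring: 59^1 ≡ 59, 59^2 ≡ 4, 59^4 ≡ 16, 59^8 ≡ 12, 59^16 ≡ 22, 59^32 ≡ 57 (mod 61).
Test 59^d mod 61 for each divisor d in increasing order:
59^1 ≡ 59
59^2 ≡ 4
59^3 = 59^2·59^1 ≡ 53
59^4 ≡ 16
59^5 = 59^4·59^1 ≡ 29
59^6 = 59^4·59^2 ≡ 3
59^10 = 59^8·59^2 ≡ 48
59^12 = 59^8·59^4 ≡ 9
59^15 = 59^8·59^4·59^2·59^1 ≡ 50
59^20 = 59^16·59^4 ≡ 47
59^30 = 59^16·59^8·59^4·59^2 ≡ 60
59^60 = 59^32·59^16·59^8·59^4 ≡ 1  ← first divisor giving 1
The order is 60.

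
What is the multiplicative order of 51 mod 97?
32

97 is prime, so ord(51) divides φ(97) = 96.
Divisors of 96: 1, 2, 3, 4, 6, 8, 12, 16, 24, 32, 48, 96.
Repeated squaring: 51^1 ≡ 51, 51^2 ≡ 79, 51^4 ≡ 33, 51^8 ≡ 22, 51^16 ≡ 96, 51^32 ≡ 1, 51^64 ≡ 1 (mod 97).
Test 51^d mod 97 for each divisor d in increasing order:
51^1 ≡ 51
51^2 ≡ 79
51^3 = 51^2·51^1 ≡ 52
51^4 ≡ 33
51^6 = 51^4·51^2 ≡ 85
51^8 ≡ 22
51^12 = 51^8·51^4 ≡ 47
51^16 ≡ 96
51^24 = 51^16·51^8 ≡ 75
51^32 ≡ 1  ← first divisor giving 1
The order is 32.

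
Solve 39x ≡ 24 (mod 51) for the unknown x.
x ≡ 15 (mod 17)

gcd(39, 51) = 3, which divides 24, so solutions exist.
Divide through by 3: 13x ≡ 8 (mod 17).
Find 13^(-1) mod 17 by the extended Euclidean algorithm:
17 = 1 × 13 + 4  ⟹  4 = (1)·17 + (-1)·13
13 = 3 × 4 + 1  ⟹  1 = (-3)·17 + (4)·13
So (4)·13 ≡ 1 (mod 17), i.e. 13^(-1) ≡ 4 (mod 17).
x ≡ 4 × 8 = 32 ≡ 15 (mod 17).
Check: 39 × 15 = 585 ≡ 24 (mod 51).
x ≡ 15 (mod 17), giving 3 solutions mod 51.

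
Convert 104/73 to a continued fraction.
[1; 2, 2, 1, 4, 2]

Euclidean algorithm steps:
104 = 1 × 73 + 31
73 = 2 × 31 + 11
31 = 2 × 11 + 9
11 = 1 × 9 + 2
9 = 4 × 2 + 1
2 = 2 × 1 + 0
Continued fraction: [1; 2, 2, 1, 4, 2]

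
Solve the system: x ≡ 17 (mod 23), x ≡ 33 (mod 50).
983

Using Chinese Remainder Theorem:
M = 23 × 50 = 1150
M1 = 50, M2 = 23
y1 = 50^(-1) mod 23 = 6
y2 = 23^(-1) mod 50 = 37
x = (17×50×6 + 33×23×37) mod 1150 = 983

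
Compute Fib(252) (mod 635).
124

Matrix identity: Q^n = [[F_(n+1), F_n], [F_n, F_(n-1)]] with Q = [[1,1],[1,0]].
n = 252 = 11111100₂. Square-and-multiply, entries mod 635:
Q^1 = [[1,1],[1,0]]
Q^3 = (Q^1)²·Q = [[3,2],[2,1]]
Q^7 = (Q^3)²·Q = [[21,13],[13,8]]
Q^15 = (Q^7)²·Q = [[352,610],[610,377]]
Q^31 = (Q^15)²·Q = [[259,69],[69,190]]
Q^63 = (Q^31)²·Q = [[588,87],[87,501]]
Q^126 = (Q^63)² = [[253,128],[128,125]]
Q^252 = (Q^126)² = [[383,124],[124,259]]
F_252 mod 635 = Q^252[0][1] = 124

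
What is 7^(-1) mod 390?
223

gcd(7, 390) = 1, so the inverse exists.
Extended Euclidean algorithm on (390, 7):
390 = 55 × 7 + 5  ⟹  5 = (1)·390 + (-55)·7
7 = 1 × 5 + 2  ⟹  2 = (-1)·390 + (56)·7
5 = 2 × 2 + 1  ⟹  1 = (3)·390 + (-167)·7
So (-167)·7 ≡ 1 (mod 390), i.e. 7^(-1) ≡ -167 ≡ 223 (mod 390).
Check: 7 × 223 = 1561 ≡ 1 (mod 390)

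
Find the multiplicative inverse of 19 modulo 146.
123

gcd(19, 146) = 1, so the inverse exists.
Extended Euclidean algorithm on (146, 19):
146 = 7 × 19 + 13  ⟹  13 = (1)·146 + (-7)·19
19 = 1 × 13 + 6  ⟹  6 = (-1)·146 + (8)·19
13 = 2 × 6 + 1  ⟹  1 = (3)·146 + (-23)·19
So (-23)·19 ≡ 1 (mod 146), i.e. 19^(-1) ≡ -23 ≡ 123 (mod 146).
Check: 19 × 123 = 2337 ≡ 1 (mod 146)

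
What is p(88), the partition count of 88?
44108109

p(n) counts ways to write n as a sum of positive integers (order ignored).
Euler's pentagonal recurrence: p(k) = p(k-1) + p(k-2) - p(k-5) - p(k-7) + p(k-12) + p(k-15) - ... (offsets j(3j∓1)/2, signs ++--, p(0)=1, p(<0)=0).
DP table for k = 0..87: p(0)=1, p(1)=1, p(2)=2, p(3)=3, p(4)=5, p(5)=7, p(6)=11, p(7)=15, p(8)=22, p(9)=30, p(10)=42, p(11)=56, p(12)=77, p(13)=101, p(14)=135, p(15)=176, p(16)=231, p(17)=297, p(18)=385, p(19)=490, p(20)=627, p(21)=792, p(22)=1002, p(23)=1255, p(24)=1575, p(25)=1958, p(26)=2436, p(27)=3010, p(28)=3718, p(29)=4565, p(30)=5604, p(31)=6842, p(32)=8349, p(33)=10143, p(34)=12310, p(35)=14883, p(36)=17977, p(37)=21637, p(38)=26015, p(39)=31185, p(40)=37338, p(41)=44583, p(42)=53174, p(43)=63261, p(44)=75175, p(45)=89134, p(46)=105558, p(47)=124754, p(48)=147273, p(49)=173525, p(50)=204226, p(51)=239943, p(52)=281589, p(53)=329931, p(54)=386155, p(55)=451276, p(56)=526823, p(57)=614154, p(58)=715220, p(59)=831820, p(60)=966467, p(61)=1121505, p(62)=1300156, p(63)=1505499, p(64)=1741630, p(65)=2012558, p(66)=2323520, p(67)=2679689, p(68)=3087735, p(69)=3554345, p(70)=4087968, p(71)=4697205, p(72)=5392783, p(73)=6185689, p(74)=7089500, p(75)=8118264, p(76)=9289091, p(77)=10619863, p(78)=12132164, p(79)=13848650, p(80)=15796476, p(81)=18004327, p(82)=20506255, p(83)=23338469, p(84)=26543660, p(85)=30167357, p(86)=34262962, p(87)=38887673.
Final step: p(88) = p(87) + p(86) - p(83) - p(81) + p(76) + p(73) - p(66) - p(62) + p(53) + p(48) - p(37) - p(31) + p(18) + p(11)
= 38887673 + 34262962 - 23338469 - 18004327 + 9289091 + 6185689 - 2323520 - 1300156 + 329931 + 147273 - 21637 - 6842 + 385 + 56
= 44108109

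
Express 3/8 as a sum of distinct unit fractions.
1/3 + 1/24

Greedy algorithm:
3/8: ceiling(8/3) = 3, use 1/3
1/24: ceiling(24/1) = 24, use 1/24
Result: 3/8 = 1/3 + 1/24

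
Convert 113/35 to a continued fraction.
[3; 4, 2, 1, 2]

Euclidean algorithm steps:
113 = 3 × 35 + 8
35 = 4 × 8 + 3
8 = 2 × 3 + 2
3 = 1 × 2 + 1
2 = 2 × 1 + 0
Continued fraction: [3; 4, 2, 1, 2]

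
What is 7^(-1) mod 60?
43

gcd(7, 60) = 1, so the inverse exists.
Extended Euclidean algorithm on (60, 7):
60 = 8 × 7 + 4  ⟹  4 = (1)·60 + (-8)·7
7 = 1 × 4 + 3  ⟹  3 = (-1)·60 + (9)·7
4 = 1 × 3 + 1  ⟹  1 = (2)·60 + (-17)·7
So (-17)·7 ≡ 1 (mod 60), i.e. 7^(-1) ≡ -17 ≡ 43 (mod 60).
Check: 7 × 43 = 301 ≡ 1 (mod 60)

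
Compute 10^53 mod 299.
43

Repeated squaring. Binary of 53 = 110101.
10^1 ≡ 10 (mod 299); 10^2 ≡ 100 (mod 299); 10^4 ≡ 133 (mod 299); 10^8 ≡ 48 (mod 299); 10^16 ≡ 211 (mod 299); 10^32 ≡ 269 (mod 299)
10^53 = 10^1 × 10^4 × 10^16 × 10^32 ≡ 43 (mod 299)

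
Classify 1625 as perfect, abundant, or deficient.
deficient

Proper divisors of 1625: sum = 1 + 5 + 13 + 25 + 65 + 125 + 325 = 559
Since 559 < 1625, 1625 is deficient.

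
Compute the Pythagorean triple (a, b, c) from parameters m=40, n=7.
(1551, 560, 1649)

Euclid's formula: a = m² - n², b = 2mn, c = m² + n²
m = 40, n = 7
a = 40² - 7² = 1600 - 49 = 1551
b = 2 × 40 × 7 = 560
c = 40² + 7² = 1600 + 49 = 1649
Verification: 1551² + 560² = 2405601 + 313600 = 2719201 = 1649² ✓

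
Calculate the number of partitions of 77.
10619863

p(n) counts ways to write n as a sum of positive integers (order ignored).
Euler's pentagonal recurrence: p(k) = p(k-1) + p(k-2) - p(k-5) - p(k-7) + p(k-12) + p(k-15) - ... (offsets j(3j∓1)/2, signs ++--, p(0)=1, p(<0)=0).
DP table for k = 0..76: p(0)=1, p(1)=1, p(2)=2, p(3)=3, p(4)=5, p(5)=7, p(6)=11, p(7)=15, p(8)=22, p(9)=30, p(10)=42, p(11)=56, p(12)=77, p(13)=101, p(14)=135, p(15)=176, p(16)=231, p(17)=297, p(18)=385, p(19)=490, p(20)=627, p(21)=792, p(22)=1002, p(23)=1255, p(24)=1575, p(25)=1958, p(26)=2436, p(27)=3010, p(28)=3718, p(29)=4565, p(30)=5604, p(31)=6842, p(32)=8349, p(33)=10143, p(34)=12310, p(35)=14883, p(36)=17977, p(37)=21637, p(38)=26015, p(39)=31185, p(40)=37338, p(41)=44583, p(42)=53174, p(43)=63261, p(44)=75175, p(45)=89134, p(46)=105558, p(47)=124754, p(48)=147273, p(49)=173525, p(50)=204226, p(51)=239943, p(52)=281589, p(53)=329931, p(54)=386155, p(55)=451276, p(56)=526823, p(57)=614154, p(58)=715220, p(59)=831820, p(60)=966467, p(61)=1121505, p(62)=1300156, p(63)=1505499, p(64)=1741630, p(65)=2012558, p(66)=2323520, p(67)=2679689, p(68)=3087735, p(69)=3554345, p(70)=4087968, p(71)=4697205, p(72)=5392783, p(73)=6185689, p(74)=7089500, p(75)=8118264, p(76)=9289091.
Final step: p(77) = p(76) + p(75) - p(72) - p(70) + p(65) + p(62) - p(55) - p(51) + p(42) + p(37) - p(26) - p(20) + p(7) + p(0)
= 9289091 + 8118264 - 5392783 - 4087968 + 2012558 + 1300156 - 451276 - 239943 + 53174 + 21637 - 2436 - 627 + 15 + 1
= 10619863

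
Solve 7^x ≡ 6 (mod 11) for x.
7

Baby-step giant-step with step n = ⌈√11⌉ = 4.
Baby steps 7^j mod 11 (j:value) for j=0..3: 0:1, 1:7, 2:5, 3:2.
Giant-step multiplier: 7^(-4) ≡ 7^(10-4) = 7^6 ≡ 4 (mod 11).
Giant steps γ_i = 6·4^i mod 11: γ_0=6, γ_1=2 (in table at j=3).
x = i·n + j = 1·4 + 3 = 7.
Check: 7^7 ≡ 6 (mod 11).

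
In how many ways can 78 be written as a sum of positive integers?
12132164

p(n) counts ways to write n as a sum of positive integers (order ignored).
Euler's pentagonal recurrence: p(k) = p(k-1) + p(k-2) - p(k-5) - p(k-7) + p(k-12) + p(k-15) - ... (offsets j(3j∓1)/2, signs ++--, p(0)=1, p(<0)=0).
DP table for k = 0..77: p(0)=1, p(1)=1, p(2)=2, p(3)=3, p(4)=5, p(5)=7, p(6)=11, p(7)=15, p(8)=22, p(9)=30, p(10)=42, p(11)=56, p(12)=77, p(13)=101, p(14)=135, p(15)=176, p(16)=231, p(17)=297, p(18)=385, p(19)=490, p(20)=627, p(21)=792, p(22)=1002, p(23)=1255, p(24)=1575, p(25)=1958, p(26)=2436, p(27)=3010, p(28)=3718, p(29)=4565, p(30)=5604, p(31)=6842, p(32)=8349, p(33)=10143, p(34)=12310, p(35)=14883, p(36)=17977, p(37)=21637, p(38)=26015, p(39)=31185, p(40)=37338, p(41)=44583, p(42)=53174, p(43)=63261, p(44)=75175, p(45)=89134, p(46)=105558, p(47)=124754, p(48)=147273, p(49)=173525, p(50)=204226, p(51)=239943, p(52)=281589, p(53)=329931, p(54)=386155, p(55)=451276, p(56)=526823, p(57)=614154, p(58)=715220, p(59)=831820, p(60)=966467, p(61)=1121505, p(62)=1300156, p(63)=1505499, p(64)=1741630, p(65)=2012558, p(66)=2323520, p(67)=2679689, p(68)=3087735, p(69)=3554345, p(70)=4087968, p(71)=4697205, p(72)=5392783, p(73)=6185689, p(74)=7089500, p(75)=8118264, p(76)=9289091, p(77)=10619863.
Final step: p(78) = p(77) + p(76) - p(73) - p(71) + p(66) + p(63) - p(56) - p(52) + p(43) + p(38) - p(27) - p(21) + p(8) + p(1)
= 10619863 + 9289091 - 6185689 - 4697205 + 2323520 + 1505499 - 526823 - 281589 + 63261 + 26015 - 3010 - 792 + 22 + 1
= 12132164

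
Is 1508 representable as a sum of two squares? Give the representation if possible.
8² + 38² (a=8, b=38)

Factorization: 1508 = 2^2 × 13 × 29
By Fermat: n is sum of two squares iff every prime p ≡ 3 (mod 4) appears to even power.
All primes ≡ 3 (mod 4) appear to even power.
Search a = 0, 1, 2, … for 1508 - a² a perfect square: first hit at a = 8: 1508 - 64 = 1444 = 38².
1508 = 8² + 38² = 64 + 1444 ✓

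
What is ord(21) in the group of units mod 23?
22

23 is prime, so ord(21) divides φ(23) = 22.
Divisors of 22: 1, 2, 11, 22.
Repeated squaring: 21^1 ≡ 21, 21^2 ≡ 4, 21^4 ≡ 16, 21^8 ≡ 3, 21^16 ≡ 9 (mod 23).
Test 21^d mod 23 for each divisor d in increasing order:
21^1 ≡ 21
21^2 ≡ 4
21^11 = 21^8·21^2·21^1 ≡ 22
21^22 = 21^16·21^4·21^2 ≡ 1  ← first divisor giving 1
The order is 22.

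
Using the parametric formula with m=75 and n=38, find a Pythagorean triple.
(4181, 5700, 7069)

Euclid's formula: a = m² - n², b = 2mn, c = m² + n²
m = 75, n = 38
a = 75² - 38² = 5625 - 1444 = 4181
b = 2 × 75 × 38 = 5700
c = 75² + 38² = 5625 + 1444 = 7069
Verification: 4181² + 5700² = 17480761 + 32490000 = 49970761 = 7069² ✓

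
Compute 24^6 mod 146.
72

Repeated squaring. Binary of 6 = 110.
24^1 ≡ 24 (mod 146); 24^2 ≡ 138 (mod 146); 24^4 ≡ 64 (mod 146)
24^6 = 24^2 × 24^4 ≡ 72 (mod 146)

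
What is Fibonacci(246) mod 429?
239

Matrix identity: Q^n = [[F_(n+1), F_n], [F_n, F_(n-1)]] with Q = [[1,1],[1,0]].
n = 246 = 11110110₂. Square-and-multiply, entries mod 429:
Q^1 = [[1,1],[1,0]]
Q^3 = (Q^1)²·Q = [[3,2],[2,1]]
Q^7 = (Q^3)²·Q = [[21,13],[13,8]]
Q^15 = (Q^7)²·Q = [[129,181],[181,377]]
Q^30 = (Q^15)² = [[67,209],[209,287]]
Q^61 = (Q^30)²·Q = [[320,122],[122,198]]
Q^123 = (Q^61)²·Q = [[300,167],[167,133]]
Q^246 = (Q^123)² = [[343,239],[239,104]]
F_246 mod 429 = Q^246[0][1] = 239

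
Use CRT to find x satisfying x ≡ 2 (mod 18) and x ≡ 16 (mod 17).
254

Using Chinese Remainder Theorem:
M = 18 × 17 = 306
M1 = 17, M2 = 18
y1 = 17^(-1) mod 18 = 17
y2 = 18^(-1) mod 17 = 1
x = (2×17×17 + 16×18×1) mod 306 = 254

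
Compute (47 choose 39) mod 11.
0

Using Lucas' theorem:
Write n=47 and k=39 in base 11:
n in base 11: [4, 3]
k in base 11: [3, 6]
C(47,39) mod 11 = ∏ C(n_i, k_i) mod 11
Digit binomials (mod 11): C(4,3) = 4; C(3,6) = 0 (k_i > n_i)
Product: 4 × 0 = 0 ≡ 0 (mod 11)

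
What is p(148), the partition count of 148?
33549419497

p(n) counts ways to write n as a sum of positive integers (order ignored).
Euler's pentagonal recurrence: p(k) = p(k-1) + p(k-2) - p(k-5) - p(k-7) + p(k-12) + p(k-15) - ... (offsets j(3j∓1)/2, signs ++--, p(0)=1, p(<0)=0).
DP table for k = 0..147: p(0)=1, p(1)=1, p(2)=2, p(3)=3, p(4)=5, p(5)=7, p(6)=11, p(7)=15, p(8)=22, p(9)=30, p(10)=42, p(11)=56, p(12)=77, p(13)=101, p(14)=135, p(15)=176, p(16)=231, p(17)=297, p(18)=385, p(19)=490, p(20)=627, p(21)=792, p(22)=1002, p(23)=1255, p(24)=1575, p(25)=1958, p(26)=2436, p(27)=3010, p(28)=3718, p(29)=4565, p(30)=5604, p(31)=6842, p(32)=8349, p(33)=10143, p(34)=12310, p(35)=14883, p(36)=17977, p(37)=21637, p(38)=26015, p(39)=31185, p(40)=37338, p(41)=44583, p(42)=53174, p(43)=63261, p(44)=75175, p(45)=89134, p(46)=105558, p(47)=124754, p(48)=147273, p(49)=173525, p(50)=204226, p(51)=239943, p(52)=281589, p(53)=329931, p(54)=386155, p(55)=451276, p(56)=526823, p(57)=614154, p(58)=715220, p(59)=831820, p(60)=966467, p(61)=1121505, p(62)=1300156, p(63)=1505499, p(64)=1741630, p(65)=2012558, p(66)=2323520, p(67)=2679689, p(68)=3087735, p(69)=3554345, p(70)=4087968, p(71)=4697205, p(72)=5392783, p(73)=6185689, p(74)=7089500, p(75)=8118264, p(76)=9289091, p(77)=10619863, p(78)=12132164, p(79)=13848650, p(80)=15796476, p(81)=18004327, p(82)=20506255, p(83)=23338469, p(84)=26543660, p(85)=30167357, p(86)=34262962, p(87)=38887673, p(88)=44108109, p(89)=49995925, p(90)=56634173, p(91)=64112359, p(92)=72533807, p(93)=82010177, p(94)=92669720, p(95)=104651419, p(96)=118114304, p(97)=133230930, p(98)=150198136, p(99)=169229875, p(100)=190569292, p(101)=214481126, p(102)=241265379, p(103)=271248950, p(104)=304801365, p(105)=342325709, p(106)=384276336, p(107)=431149389, p(108)=483502844, p(109)=541946240, p(110)=607163746, p(111)=679903203, p(112)=761002156, p(113)=851376628, p(114)=952050665, p(115)=1064144451, p(116)=1188908248, p(117)=1327710076, p(118)=1482074143, p(119)=1653668665, p(120)=1844349560, p(121)=2056148051, p(122)=2291320912, p(123)=2552338241, p(124)=2841940500, p(125)=3163127352, p(126)=3519222692, p(127)=3913864295, p(128)=4351078600, p(129)=4835271870, p(130)=5371315400, p(131)=5964539504, p(132)=6620830889, p(133)=7346629512, p(134)=8149040695, p(135)=9035836076, p(136)=10015581680, p(137)=11097645016, p(138)=12292341831, p(139)=13610949895, p(140)=15065878135, p(141)=16670689208, p(142)=18440293320, p(143)=20390982757, p(144)=22540654445, p(145)=24908858009, p(146)=27517052599, p(147)=30388671978.
Final step: p(148) = p(147) + p(146) - p(143) - p(141) + p(136) + p(133) - p(126) - p(122) + p(113) + p(108) - p(97) - p(91) + p(78) + p(71) - p(56) - p(48) + p(31) + p(22) - p(3)
= 30388671978 + 27517052599 - 20390982757 - 16670689208 + 10015581680 + 7346629512 - 3519222692 - 2291320912 + 851376628 + 483502844 - 133230930 - 64112359 + 12132164 + 4697205 - 526823 - 147273 + 6842 + 1002 - 3
= 33549419497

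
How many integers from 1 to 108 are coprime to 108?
36

108 = 2^2 × 3^3
φ(n) = n × ∏(1 - 1/p) for each prime p dividing n
φ(108) = 108 × (1 - 1/2) × (1 - 1/3) = 36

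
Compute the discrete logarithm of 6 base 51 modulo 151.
109

Baby-step giant-step with step n = ⌈√151⌉ = 13.
Baby steps 51^j mod 151 (j:value) for j=0..12: 0:1, 1:51, 2:34, 3:73, 4:99, 5:66, 6:44, 7:130, 8:137, 9:41, 10:128, 11:35, 12:124.
Giant-step multiplier: 51^(-13) ≡ 51^(150-13) = 51^137 ≡ 109 (mod 151).
Giant steps γ_i = 6·109^i mod 151: γ_0=6, γ_1=50, γ_2=14, γ_3=16, γ_4=83, γ_5=138, γ_6=93, γ_7=20, γ_8=66 (in table at j=5).
x = i·n + j = 8·13 + 5 = 109.
Check: 51^109 ≡ 6 (mod 151).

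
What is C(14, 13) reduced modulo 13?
1

Using Lucas' theorem:
Write n=14 and k=13 in base 13:
n in base 13: [1, 1]
k in base 13: [1, 0]
C(14,13) mod 13 = ∏ C(n_i, k_i) mod 13
Digit binomials (mod 13): C(1,1) = 1; C(1,0) = 1
Product: 1 × 1 = 1 ≡ 1 (mod 13)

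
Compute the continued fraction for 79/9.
[8; 1, 3, 2]

Euclidean algorithm steps:
79 = 8 × 9 + 7
9 = 1 × 7 + 2
7 = 3 × 2 + 1
2 = 2 × 1 + 0
Continued fraction: [8; 1, 3, 2]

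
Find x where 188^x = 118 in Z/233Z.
35

Baby-step giant-step with step n = ⌈√233⌉ = 16.
Baby steps 188^j mod 233 (j:value) for j=0..15: 0:1, 1:188, 2:161, 3:211, 4:58, 5:186, 6:18, 7:122, 8:102, 9:70, 10:112, 11:86, 12:91, 13:99, 14:205, 15:95.
Giant-step multiplier: 188^(-16) ≡ 188^(232-16) = 188^216 ≡ 23 (mod 233).
Giant steps γ_i = 118·23^i mod 233: γ_0=118, γ_1=151, γ_2=211 (in table at j=3).
x = i·n + j = 2·16 + 3 = 35.
Check: 188^35 ≡ 118 (mod 233).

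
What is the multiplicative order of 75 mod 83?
41

83 is prime, so ord(75) divides φ(83) = 82.
Divisors of 82: 1, 2, 41, 82.
Repeated squaring: 75^1 ≡ 75, 75^2 ≡ 64, 75^4 ≡ 29, 75^8 ≡ 11, 75^16 ≡ 38, 75^32 ≡ 33, 75^64 ≡ 10 (mod 83).
Test 75^d mod 83 for each divisor d in increasing order:
75^1 ≡ 75
75^2 ≡ 64
75^41 = 75^32·75^8·75^1 ≡ 1  ← first divisor giving 1
The order is 41.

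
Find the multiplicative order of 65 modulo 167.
83

167 is prime, so ord(65) divides φ(167) = 166.
Divisors of 166: 1, 2, 83, 166.
Repeated squaring: 65^1 ≡ 65, 65^2 ≡ 50, 65^4 ≡ 162, 65^8 ≡ 25, 65^16 ≡ 124, 65^32 ≡ 12, 65^64 ≡ 144, 65^128 ≡ 28 (mod 167).
Test 65^d mod 167 for each divisor d in increasing order:
65^1 ≡ 65
65^2 ≡ 50
65^83 = 65^64·65^16·65^2·65^1 ≡ 1  ← first divisor giving 1
The order is 83.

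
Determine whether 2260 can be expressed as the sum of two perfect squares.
12² + 46² (a=12, b=46)

Factorization: 2260 = 2^2 × 5 × 113
By Fermat: n is sum of two squares iff every prime p ≡ 3 (mod 4) appears to even power.
All primes ≡ 3 (mod 4) appear to even power.
Search a = 0, 1, 2, … for 2260 - a² a perfect square: first hit at a = 12: 2260 - 144 = 2116 = 46².
2260 = 12² + 46² = 144 + 2116 ✓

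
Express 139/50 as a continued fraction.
[2; 1, 3, 1, 1, 5]

Euclidean algorithm steps:
139 = 2 × 50 + 39
50 = 1 × 39 + 11
39 = 3 × 11 + 6
11 = 1 × 6 + 5
6 = 1 × 5 + 1
5 = 5 × 1 + 0
Continued fraction: [2; 1, 3, 1, 1, 5]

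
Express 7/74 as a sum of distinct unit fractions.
1/11 + 1/272 + 1/110704

Greedy algorithm:
7/74: ceiling(74/7) = 11, use 1/11
3/814: ceiling(814/3) = 272, use 1/272
1/110704: ceiling(110704/1) = 110704, use 1/110704
Result: 7/74 = 1/11 + 1/272 + 1/110704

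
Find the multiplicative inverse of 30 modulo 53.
23

gcd(30, 53) = 1, so the inverse exists.
Extended Euclidean algorithm on (53, 30):
53 = 1 × 30 + 23  ⟹  23 = (1)·53 + (-1)·30
30 = 1 × 23 + 7  ⟹  7 = (-1)·53 + (2)·30
23 = 3 × 7 + 2  ⟹  2 = (4)·53 + (-7)·30
7 = 3 × 2 + 1  ⟹  1 = (-13)·53 + (23)·30
So (23)·30 ≡ 1 (mod 53), i.e. 30^(-1) ≡ 23 (mod 53).
Check: 30 × 23 = 690 ≡ 1 (mod 53)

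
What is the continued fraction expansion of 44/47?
[0; 1, 14, 1, 2]

Euclidean algorithm steps:
44 = 0 × 47 + 44
47 = 1 × 44 + 3
44 = 14 × 3 + 2
3 = 1 × 2 + 1
2 = 2 × 1 + 0
Continued fraction: [0; 1, 14, 1, 2]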